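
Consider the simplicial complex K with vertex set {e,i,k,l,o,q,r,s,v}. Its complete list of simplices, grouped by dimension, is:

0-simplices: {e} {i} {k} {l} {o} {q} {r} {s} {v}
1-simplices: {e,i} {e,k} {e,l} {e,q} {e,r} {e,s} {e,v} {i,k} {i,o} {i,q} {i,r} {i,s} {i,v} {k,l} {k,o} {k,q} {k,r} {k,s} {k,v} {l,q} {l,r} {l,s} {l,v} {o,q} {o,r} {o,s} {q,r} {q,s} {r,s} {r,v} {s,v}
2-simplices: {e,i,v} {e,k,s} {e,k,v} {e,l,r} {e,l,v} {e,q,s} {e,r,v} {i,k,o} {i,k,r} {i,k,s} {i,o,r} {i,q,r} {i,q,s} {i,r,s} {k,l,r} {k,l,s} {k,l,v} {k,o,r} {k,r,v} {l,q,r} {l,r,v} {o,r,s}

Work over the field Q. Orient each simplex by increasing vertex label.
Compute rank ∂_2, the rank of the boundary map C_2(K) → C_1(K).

n_0=9 n_1=31 n_2=22  [Q]
∂1: piv[ei,ek,el,eq,er,es,ev,io] rk=8  ker:ik,iq,ir,is,iv,kl,ko,kq,kr,ks,kv,lq,lr,ls,lv,oq,or,os,qr,qs,rs,rv,sv
∂2: piv[eiv,eks,ekv,elr,elv,eqs,erv,iko,ikr,iks,ior,iqr,iqs,irs,klr,kls,klv,lqr,ors] rk=19  ker:kor,krv,lrv
rk∂_2=19

rank∂_2=19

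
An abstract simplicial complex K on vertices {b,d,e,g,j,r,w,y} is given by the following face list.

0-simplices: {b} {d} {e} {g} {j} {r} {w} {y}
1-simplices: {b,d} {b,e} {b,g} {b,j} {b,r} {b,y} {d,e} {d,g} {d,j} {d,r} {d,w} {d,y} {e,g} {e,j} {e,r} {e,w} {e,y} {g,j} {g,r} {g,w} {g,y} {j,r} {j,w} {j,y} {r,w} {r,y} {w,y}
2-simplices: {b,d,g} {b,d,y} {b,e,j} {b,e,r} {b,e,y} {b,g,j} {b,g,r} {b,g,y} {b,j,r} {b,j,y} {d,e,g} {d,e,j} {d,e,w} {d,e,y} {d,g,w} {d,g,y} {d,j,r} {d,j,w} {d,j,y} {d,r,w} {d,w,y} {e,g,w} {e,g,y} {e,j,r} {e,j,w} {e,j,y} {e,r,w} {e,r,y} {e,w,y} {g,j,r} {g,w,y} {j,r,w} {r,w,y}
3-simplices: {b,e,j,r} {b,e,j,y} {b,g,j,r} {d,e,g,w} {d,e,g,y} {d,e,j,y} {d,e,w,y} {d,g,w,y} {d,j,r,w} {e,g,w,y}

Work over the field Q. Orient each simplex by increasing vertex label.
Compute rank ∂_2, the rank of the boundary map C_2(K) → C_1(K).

rank∂_2=20

n_0=8 n_1=27 n_2=33 n_3=10  [Q]
∂1: piv[bd,be,bg,bj,br,by,dw] rk=7  ker:de,dg,dj,dr,dy,eg,ej,er,ew,ey,gj,gr,gw,gy,jr,jw,jy,rw,ry,wy
∂2: piv[bdg,bdy,bej,ber,bey,bgj,bgr,bgy,bjr,bjy,deg,dej,dew,dey,dgw,djr,djw,drw,dwy,ery] rk=20  ker:dgy,djy,egw,egy,ejr,ejw,ejy,erw,ewy,gjr,gwy,jrw,rwy
∂3: piv[bejr,bejy,bgjr,degw,degy,dejy,dewy,dgwy,djrw] rk=9  ker:egwy
rk∂_2=20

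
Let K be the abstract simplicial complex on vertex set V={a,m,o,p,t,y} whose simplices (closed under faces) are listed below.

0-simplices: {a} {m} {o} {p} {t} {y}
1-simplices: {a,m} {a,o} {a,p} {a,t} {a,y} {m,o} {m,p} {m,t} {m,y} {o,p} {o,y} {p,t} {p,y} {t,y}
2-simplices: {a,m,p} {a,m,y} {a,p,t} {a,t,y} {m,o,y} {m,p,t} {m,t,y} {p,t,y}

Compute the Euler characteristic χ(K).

n_0=6 n_1=14 n_2=8
χ=+6−14+8=0

χ(K)=0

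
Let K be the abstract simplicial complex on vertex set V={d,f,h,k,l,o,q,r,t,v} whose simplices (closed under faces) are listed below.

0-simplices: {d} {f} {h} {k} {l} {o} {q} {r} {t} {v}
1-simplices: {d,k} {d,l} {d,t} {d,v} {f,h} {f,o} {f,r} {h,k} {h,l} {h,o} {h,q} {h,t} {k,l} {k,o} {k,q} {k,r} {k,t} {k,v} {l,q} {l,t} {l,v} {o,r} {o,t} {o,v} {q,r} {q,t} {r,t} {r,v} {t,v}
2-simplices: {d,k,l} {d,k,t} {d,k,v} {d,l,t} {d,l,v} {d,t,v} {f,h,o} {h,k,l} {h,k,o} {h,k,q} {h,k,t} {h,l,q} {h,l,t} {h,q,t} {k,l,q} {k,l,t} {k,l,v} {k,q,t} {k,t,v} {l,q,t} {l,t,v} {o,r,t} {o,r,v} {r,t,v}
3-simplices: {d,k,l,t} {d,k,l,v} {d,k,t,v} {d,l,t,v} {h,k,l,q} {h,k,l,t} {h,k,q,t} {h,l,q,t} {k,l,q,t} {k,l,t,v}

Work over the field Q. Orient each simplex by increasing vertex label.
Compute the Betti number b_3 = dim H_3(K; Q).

b_3=2

n_0=10 n_1=29 n_2=24 n_3=10  [Q]
∂1: piv[dk,dl,dt,dv,fh,fo,fr,hk,hq] rk=9  ker:hl,ho,ht,kl,ko,kq,kr,kt,kv,lq,lt,lv,or,ot,ov,qr,qt,rt,rv,tv
∂2: piv[dkl,dkt,dkv,dlt,dlv,dtv,fho,hkl,hko,hkq,hkt,hlq,hqt,ort,orv,rtv] rk=16  ker:hlt,klq,klt,klv,kqt,ktv,lqt,ltv
∂3: piv[dklt,dklv,dktv,dltv,hklq,hklt,hkqt,hlqt] rk=8  ker:klqt,kltv
b_3=(10−8)−0=2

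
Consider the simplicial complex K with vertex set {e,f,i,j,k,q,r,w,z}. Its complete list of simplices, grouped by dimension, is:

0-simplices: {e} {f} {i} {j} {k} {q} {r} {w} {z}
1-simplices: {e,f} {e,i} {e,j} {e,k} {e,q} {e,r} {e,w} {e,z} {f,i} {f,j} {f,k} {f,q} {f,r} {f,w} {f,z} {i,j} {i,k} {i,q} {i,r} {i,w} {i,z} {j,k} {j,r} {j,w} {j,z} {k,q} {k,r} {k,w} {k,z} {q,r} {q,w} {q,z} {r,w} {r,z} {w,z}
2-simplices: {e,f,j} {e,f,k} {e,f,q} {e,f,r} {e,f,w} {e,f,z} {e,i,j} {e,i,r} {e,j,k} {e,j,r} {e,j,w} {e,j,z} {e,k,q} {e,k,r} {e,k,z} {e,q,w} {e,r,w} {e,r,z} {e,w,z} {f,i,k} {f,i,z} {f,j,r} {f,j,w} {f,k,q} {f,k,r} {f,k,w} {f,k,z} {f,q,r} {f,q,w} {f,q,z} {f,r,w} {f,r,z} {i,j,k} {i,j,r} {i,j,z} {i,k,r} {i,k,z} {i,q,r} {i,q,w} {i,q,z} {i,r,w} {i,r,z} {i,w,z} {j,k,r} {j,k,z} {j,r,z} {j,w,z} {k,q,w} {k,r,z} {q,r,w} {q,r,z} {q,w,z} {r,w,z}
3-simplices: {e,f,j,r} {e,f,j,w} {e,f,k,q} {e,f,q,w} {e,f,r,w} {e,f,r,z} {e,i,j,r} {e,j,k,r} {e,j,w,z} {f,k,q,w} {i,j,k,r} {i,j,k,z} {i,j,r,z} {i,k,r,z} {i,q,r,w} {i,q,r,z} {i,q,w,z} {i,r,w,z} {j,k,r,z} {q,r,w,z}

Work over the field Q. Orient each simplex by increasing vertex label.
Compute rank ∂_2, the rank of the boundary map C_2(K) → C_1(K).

rank∂_2=27

n_0=9 n_1=35 n_2=53 n_3=20  [Q]
∂1: piv[ef,ei,ej,ek,eq,er,ew,ez] rk=8  ker:fi,fj,fk,fq,fr,fw,fz,ij,ik,iq,ir,iw,iz,jk,jr,jw,jz,kq,kr,kw,kz,qr,qw,qz,rw,rz,wz
∂2: piv[efj,efk,efq,efr,efw,efz,eij,eir,ejk,ejr,ejw,ejz,ekq,ekr,ekz,eqw,erw,erz,ewz,fik,fiz,fkw,fqr,fqz,ijk,iqr,iqw] rk=27  ker:fjr,fjw,fkq,fkr,fkz,fqw,frw,frz,ijr,ijz,ikr,ikz,iqz,irw,irz,iwz,jkr,jkz,jrz,jwz,kqw,krz,qrw,qrz,qwz,rwz
∂3: piv[efjr,efjw,efkq,efqw,efrw,efrz,eijr,ejkr,ejwz,fkqw,ijkr,ijkz,ijrz,ikrz,iqrw,iqrz,iqwz,irwz] rk=18  ker:jkrz,qrwz
rk∂_2=27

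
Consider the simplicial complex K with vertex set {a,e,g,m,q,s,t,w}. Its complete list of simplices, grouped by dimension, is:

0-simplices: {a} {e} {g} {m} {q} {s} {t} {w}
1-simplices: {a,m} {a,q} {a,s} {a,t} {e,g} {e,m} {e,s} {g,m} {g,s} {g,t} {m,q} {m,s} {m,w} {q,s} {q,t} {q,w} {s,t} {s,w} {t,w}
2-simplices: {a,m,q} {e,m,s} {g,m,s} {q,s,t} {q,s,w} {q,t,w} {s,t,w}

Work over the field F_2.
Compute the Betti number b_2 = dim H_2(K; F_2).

n_0=8 n_1=19 n_2=7  [Z2]
∂1: piv[am,aq,as,at,eg,em,mw] rk=7  ker:es,gm,gs,gt,mq,ms,qs,qt,qw,st,sw,tw
∂2: piv[amq,ems,gms,qst,qsw,qtw] rk=6  ker:stw
b_2=(7−6)−0=1

b_2=1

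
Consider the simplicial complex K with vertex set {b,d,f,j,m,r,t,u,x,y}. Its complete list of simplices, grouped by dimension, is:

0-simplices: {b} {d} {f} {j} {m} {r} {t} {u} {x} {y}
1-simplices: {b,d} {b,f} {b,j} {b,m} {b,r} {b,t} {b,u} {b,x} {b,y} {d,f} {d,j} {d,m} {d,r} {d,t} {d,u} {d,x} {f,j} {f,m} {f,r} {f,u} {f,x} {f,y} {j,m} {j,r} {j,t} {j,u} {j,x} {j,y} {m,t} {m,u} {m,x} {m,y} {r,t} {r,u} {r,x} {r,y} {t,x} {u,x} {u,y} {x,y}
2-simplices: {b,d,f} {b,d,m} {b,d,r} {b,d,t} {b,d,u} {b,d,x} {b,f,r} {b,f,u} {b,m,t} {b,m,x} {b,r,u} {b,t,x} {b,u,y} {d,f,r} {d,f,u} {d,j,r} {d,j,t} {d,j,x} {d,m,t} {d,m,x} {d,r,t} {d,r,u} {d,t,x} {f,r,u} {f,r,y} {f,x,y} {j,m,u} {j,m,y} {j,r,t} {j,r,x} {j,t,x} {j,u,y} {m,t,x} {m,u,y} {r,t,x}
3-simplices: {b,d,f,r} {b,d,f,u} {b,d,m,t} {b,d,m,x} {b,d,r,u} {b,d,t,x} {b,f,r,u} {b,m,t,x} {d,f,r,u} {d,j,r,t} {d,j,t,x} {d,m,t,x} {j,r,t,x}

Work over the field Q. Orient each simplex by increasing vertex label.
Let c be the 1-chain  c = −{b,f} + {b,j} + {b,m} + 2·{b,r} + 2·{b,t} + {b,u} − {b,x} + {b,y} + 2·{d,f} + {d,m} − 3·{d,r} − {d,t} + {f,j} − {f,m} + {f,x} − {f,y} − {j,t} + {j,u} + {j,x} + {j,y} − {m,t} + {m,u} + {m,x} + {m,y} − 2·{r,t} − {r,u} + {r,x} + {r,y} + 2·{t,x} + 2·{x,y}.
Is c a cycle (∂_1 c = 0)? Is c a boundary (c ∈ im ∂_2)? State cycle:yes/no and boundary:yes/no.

cycle:no boundary:no

n_0=10 n_1=40 n_2=35 n_3=13  [Q]
∂1: piv[bd,bf,bj,bm,br,bt,bu,bx,by] rk=9  ker:df,dj,dm,dr,dt,du,dx,fj,fm,fr,fu,fx,fy,jm,jr,jt,ju,jx,jy,mt,mu,mx,my,rt,ru,rx,ry,tx,ux,uy,xy
∂2: piv[bdf,bdm,bdr,bdt,bdu,bdx,bfr,bfu,bmt,bmx,bru,btx,buy,djr,djt,djx,drt,fry,fxy,jmu,jmy,jrx,juy] rk=23  ker:dfr,dfu,dmt,dmx,dru,dtx,fru,jrt,jtx,mtx,muy,rtx
∂3: piv[bdfr,bdfu,bdmt,bdmx,bdru,bdtx,bfru,bmtx,djrt,djtx,jrtx] rk=11  ker:dfru,dmtx
∂1c = −6·{b} + {d} + {f} − {m} − 5·{t} + 2·{u} + 3·{x} + 5·{y}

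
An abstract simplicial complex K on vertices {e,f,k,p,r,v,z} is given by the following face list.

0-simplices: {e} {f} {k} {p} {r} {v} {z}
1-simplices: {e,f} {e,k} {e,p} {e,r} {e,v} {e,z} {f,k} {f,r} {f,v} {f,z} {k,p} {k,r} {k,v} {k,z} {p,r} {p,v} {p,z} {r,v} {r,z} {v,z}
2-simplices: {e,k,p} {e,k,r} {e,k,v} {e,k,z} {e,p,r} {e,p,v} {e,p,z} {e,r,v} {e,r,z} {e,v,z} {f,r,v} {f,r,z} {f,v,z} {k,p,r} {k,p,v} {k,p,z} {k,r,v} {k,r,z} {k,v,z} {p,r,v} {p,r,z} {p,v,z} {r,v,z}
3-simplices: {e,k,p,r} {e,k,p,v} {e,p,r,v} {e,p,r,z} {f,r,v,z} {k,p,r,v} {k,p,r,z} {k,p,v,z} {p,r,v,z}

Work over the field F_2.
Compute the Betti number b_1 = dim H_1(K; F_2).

b_1=2

n_0=7 n_1=20 n_2=23 n_3=9  [Z2]
∂1: piv[ef,ek,ep,er,ev,ez] rk=6  ker:fk,fr,fv,fz,kp,kr,kv,kz,pr,pv,pz,rv,rz,vz
∂2: piv[ekp,ekr,ekv,ekz,epr,epv,epz,erv,erz,evz,frv,frz] rk=12  ker:fvz,kpr,kpv,kpz,krv,krz,kvz,prv,prz,pvz,rvz
∂3: piv[ekpr,ekpv,eprv,eprz,frvz,kprv,kprz,kpvz,prvz] rk=9
b_1=(20−6)−12=2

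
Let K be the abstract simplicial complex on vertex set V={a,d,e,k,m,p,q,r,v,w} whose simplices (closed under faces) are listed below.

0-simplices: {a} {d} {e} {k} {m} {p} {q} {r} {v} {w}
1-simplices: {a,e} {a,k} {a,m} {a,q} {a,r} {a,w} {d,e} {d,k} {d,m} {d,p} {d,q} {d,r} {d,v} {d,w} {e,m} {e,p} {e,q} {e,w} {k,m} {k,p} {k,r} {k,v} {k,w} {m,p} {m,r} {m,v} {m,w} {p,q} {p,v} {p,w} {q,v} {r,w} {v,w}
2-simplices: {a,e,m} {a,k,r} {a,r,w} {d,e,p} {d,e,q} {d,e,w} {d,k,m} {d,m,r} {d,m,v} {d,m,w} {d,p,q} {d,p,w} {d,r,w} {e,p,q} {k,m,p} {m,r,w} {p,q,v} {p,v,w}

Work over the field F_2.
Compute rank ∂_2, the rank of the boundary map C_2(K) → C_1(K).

n_0=10 n_1=33 n_2=18  [Z2]
∂1: piv[ae,ak,am,aq,ar,aw,de,dp,dv] rk=9  ker:dk,dm,dq,dr,dw,em,ep,eq,ew,km,kp,kr,kv,kw,mp,mr,mv,mw,pq,pv,pw,qv,rw,vw
∂2: piv[aem,akr,arw,dep,deq,dew,dkm,dmr,dmv,dmw,dpq,dpw,drw,kmp,pqv,pvw] rk=16  ker:epq,mrw
rk∂_2=16

rank∂_2=16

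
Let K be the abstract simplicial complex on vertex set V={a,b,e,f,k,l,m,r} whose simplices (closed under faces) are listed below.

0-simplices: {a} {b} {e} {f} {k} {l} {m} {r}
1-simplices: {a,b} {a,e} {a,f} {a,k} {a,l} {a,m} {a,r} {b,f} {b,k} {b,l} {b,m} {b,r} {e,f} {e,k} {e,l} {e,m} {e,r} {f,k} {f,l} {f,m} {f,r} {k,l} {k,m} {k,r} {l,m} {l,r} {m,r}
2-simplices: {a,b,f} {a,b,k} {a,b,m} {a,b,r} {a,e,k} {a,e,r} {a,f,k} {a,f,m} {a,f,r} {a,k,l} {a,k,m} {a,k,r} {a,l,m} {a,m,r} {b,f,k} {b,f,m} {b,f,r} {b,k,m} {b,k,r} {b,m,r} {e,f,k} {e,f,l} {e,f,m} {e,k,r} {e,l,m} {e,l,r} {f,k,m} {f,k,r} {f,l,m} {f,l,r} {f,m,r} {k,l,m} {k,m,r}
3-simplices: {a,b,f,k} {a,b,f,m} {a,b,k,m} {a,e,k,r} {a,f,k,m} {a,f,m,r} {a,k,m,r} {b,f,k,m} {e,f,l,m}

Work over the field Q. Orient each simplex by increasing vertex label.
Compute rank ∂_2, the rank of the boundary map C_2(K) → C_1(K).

rank∂_2=19

n_0=8 n_1=27 n_2=33 n_3=9  [Q]
∂1: piv[ab,ae,af,ak,al,am,ar] rk=7  ker:bf,bk,bl,bm,br,ef,ek,el,em,er,fk,fl,fm,fr,kl,km,kr,lm,lr,mr
∂2: piv[abf,abk,abm,abr,aek,aer,afk,afm,afr,akl,akm,akr,alm,amr,efk,efl,efm,elm,elr] rk=19  ker:bfk,bfm,bfr,bkm,bkr,bmr,ekr,fkm,fkr,flm,flr,fmr,klm,kmr
∂3: piv[abfk,abfm,abkm,aekr,afkm,afmr,akmr,eflm] rk=8  ker:bfkm
rk∂_2=19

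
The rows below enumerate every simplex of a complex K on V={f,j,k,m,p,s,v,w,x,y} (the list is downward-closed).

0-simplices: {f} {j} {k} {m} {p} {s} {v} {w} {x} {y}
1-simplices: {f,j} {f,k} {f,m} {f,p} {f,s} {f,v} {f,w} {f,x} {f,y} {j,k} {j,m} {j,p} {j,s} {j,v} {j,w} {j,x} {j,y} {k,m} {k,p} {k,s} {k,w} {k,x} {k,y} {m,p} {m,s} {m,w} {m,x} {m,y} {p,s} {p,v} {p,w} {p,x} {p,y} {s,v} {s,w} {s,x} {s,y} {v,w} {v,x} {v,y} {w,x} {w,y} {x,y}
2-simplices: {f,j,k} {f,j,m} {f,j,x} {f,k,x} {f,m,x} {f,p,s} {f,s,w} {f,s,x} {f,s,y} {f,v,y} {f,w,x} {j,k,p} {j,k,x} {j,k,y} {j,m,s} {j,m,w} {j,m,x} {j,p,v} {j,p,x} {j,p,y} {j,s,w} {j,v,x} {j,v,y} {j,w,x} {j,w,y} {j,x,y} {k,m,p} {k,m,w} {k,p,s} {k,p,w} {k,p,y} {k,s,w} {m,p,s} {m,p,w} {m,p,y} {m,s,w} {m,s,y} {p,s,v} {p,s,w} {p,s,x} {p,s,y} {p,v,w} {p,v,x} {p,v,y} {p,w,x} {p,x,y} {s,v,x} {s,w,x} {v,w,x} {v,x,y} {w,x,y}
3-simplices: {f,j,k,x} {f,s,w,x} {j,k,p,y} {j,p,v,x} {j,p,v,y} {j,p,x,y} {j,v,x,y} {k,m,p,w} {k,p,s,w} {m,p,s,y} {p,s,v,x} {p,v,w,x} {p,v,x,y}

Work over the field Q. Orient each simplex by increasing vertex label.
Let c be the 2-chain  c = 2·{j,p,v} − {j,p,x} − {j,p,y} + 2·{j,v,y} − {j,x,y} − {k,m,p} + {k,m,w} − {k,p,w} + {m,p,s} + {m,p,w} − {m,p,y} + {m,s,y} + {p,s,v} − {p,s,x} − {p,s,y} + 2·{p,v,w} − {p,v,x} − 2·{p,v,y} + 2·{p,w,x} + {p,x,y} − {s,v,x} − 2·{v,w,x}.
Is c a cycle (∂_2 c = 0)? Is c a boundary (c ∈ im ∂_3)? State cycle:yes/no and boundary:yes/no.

cycle:yes boundary:yes

n_0=10 n_1=43 n_2=51 n_3=13  [Q]
∂1: piv[fj,fk,fm,fp,fs,fv,fw,fx,fy] rk=9  ker:jk,jm,jp,js,jv,jw,jx,jy,km,kp,ks,kw,kx,ky,mp,ms,mw,mx,my,ps,pv,pw,px,py,sv,sw,sx,sy,vw,vx,vy,wx,wy,xy
∂2: piv[fjk,fjm,fjx,fkx,fmx,fps,fsw,fsx,fsy,fvy,fwx,jkp,jky,jms,jmw,jpv,jpx,jpy,jsw,jvx,jvy,jwx,jwy,jxy,kmp,kmw,kps,kpw,ksw,mpy,msy,psv,psx,pvw] rk=34  ker:jkx,jmx,kpy,mps,mpw,msw,psw,psy,pvx,pvy,pwx,pxy,svx,swx,vwx,vxy,wxy
∂3: piv[fjkx,fswx,jkpy,jpvx,jpvy,jpxy,jvxy,kmpw,kpsw,mpsy,psvx,pvwx] rk=12  ker:pvxy
∂2c = 0
c vs im∂3: reduces to 0 ⇒ boundary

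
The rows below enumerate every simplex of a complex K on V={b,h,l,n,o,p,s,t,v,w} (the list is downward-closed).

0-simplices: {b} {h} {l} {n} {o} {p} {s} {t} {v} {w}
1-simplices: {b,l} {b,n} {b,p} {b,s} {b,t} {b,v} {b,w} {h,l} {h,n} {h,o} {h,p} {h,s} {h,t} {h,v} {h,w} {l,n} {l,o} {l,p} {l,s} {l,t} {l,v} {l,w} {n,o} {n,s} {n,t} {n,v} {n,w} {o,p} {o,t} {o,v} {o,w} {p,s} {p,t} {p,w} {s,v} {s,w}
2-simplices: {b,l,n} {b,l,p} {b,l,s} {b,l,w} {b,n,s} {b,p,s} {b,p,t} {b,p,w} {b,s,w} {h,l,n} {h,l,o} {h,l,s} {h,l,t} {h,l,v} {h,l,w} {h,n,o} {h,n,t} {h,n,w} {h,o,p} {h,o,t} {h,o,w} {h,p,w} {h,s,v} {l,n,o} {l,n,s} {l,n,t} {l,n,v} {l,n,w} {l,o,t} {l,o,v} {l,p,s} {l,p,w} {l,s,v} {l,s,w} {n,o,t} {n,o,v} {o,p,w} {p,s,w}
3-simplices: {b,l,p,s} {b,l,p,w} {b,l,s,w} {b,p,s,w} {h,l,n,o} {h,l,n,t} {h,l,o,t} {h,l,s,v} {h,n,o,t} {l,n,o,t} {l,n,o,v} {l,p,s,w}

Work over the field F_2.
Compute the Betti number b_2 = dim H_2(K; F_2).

n_0=10 n_1=36 n_2=38 n_3=12  [Z2]
∂1: piv[bl,bn,bp,bs,bt,bv,bw,hl,ho] rk=9  ker:hn,hp,hs,ht,hv,hw,ln,lo,lp,ls,lt,lv,lw,no,ns,nt,nv,nw,op,ot,ov,ow,ps,pt,pw,sv,sw
∂2: piv[bln,blp,bls,blw,bns,bps,bpt,bpw,bsw,hln,hlo,hls,hlt,hlv,hlw,hno,hnt,hnw,hop,hot,how,hpw,hsv,lnv,lov] rk=25  ker:lno,lns,lnt,lnw,lot,lps,lpw,lsv,lsw,not,nov,opw,psw
∂3: piv[blps,blpw,blsw,bpsw,hlno,hlnt,hlot,hlsv,hnot,lnov] rk=10  ker:lnot,lpsw
b_2=(38−25)−10=3

b_2=3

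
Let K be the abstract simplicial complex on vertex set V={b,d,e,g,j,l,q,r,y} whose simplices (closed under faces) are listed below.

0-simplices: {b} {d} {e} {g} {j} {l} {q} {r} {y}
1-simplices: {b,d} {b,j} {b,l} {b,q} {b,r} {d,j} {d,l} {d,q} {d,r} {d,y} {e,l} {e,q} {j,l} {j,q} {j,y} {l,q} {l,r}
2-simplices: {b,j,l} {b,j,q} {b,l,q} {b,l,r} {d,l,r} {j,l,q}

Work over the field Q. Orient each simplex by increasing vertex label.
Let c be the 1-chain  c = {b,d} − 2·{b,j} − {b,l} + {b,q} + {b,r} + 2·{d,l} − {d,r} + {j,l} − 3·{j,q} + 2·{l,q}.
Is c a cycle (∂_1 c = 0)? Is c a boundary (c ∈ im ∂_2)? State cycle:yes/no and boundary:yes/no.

cycle:yes boundary:no

n_0=9 n_1=17 n_2=6  [Q]
∂1: piv[bd,bj,bl,bq,br,dy,el] rk=7  ker:dj,dl,dq,dr,eq,jl,jq,jy,lq,lr
∂2: piv[bjl,bjq,blq,blr,dlr] rk=5  ker:jlq
∂1c = 0
c vs im∂2: residual ≠ 0 ⇒ not boundary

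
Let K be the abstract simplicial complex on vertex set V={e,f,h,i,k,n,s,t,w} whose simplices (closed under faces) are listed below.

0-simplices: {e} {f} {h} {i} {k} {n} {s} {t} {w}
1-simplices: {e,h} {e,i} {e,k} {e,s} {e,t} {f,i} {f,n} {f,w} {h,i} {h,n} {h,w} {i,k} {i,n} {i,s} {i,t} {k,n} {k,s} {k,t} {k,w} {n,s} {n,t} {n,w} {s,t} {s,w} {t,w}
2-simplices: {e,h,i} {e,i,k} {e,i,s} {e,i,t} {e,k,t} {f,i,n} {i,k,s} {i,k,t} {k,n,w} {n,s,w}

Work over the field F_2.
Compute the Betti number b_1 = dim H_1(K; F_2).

b_1=8

n_0=9 n_1=25 n_2=10  [Z2]
∂1: piv[eh,ei,ek,es,et,fi,fn,fw] rk=8  ker:hi,hn,hw,ik,in,is,it,kn,ks,kt,kw,ns,nt,nw,st,sw,tw
∂2: piv[ehi,eik,eis,eit,ekt,fin,iks,knw,nsw] rk=9  ker:ikt
b_1=(25−8)−9=8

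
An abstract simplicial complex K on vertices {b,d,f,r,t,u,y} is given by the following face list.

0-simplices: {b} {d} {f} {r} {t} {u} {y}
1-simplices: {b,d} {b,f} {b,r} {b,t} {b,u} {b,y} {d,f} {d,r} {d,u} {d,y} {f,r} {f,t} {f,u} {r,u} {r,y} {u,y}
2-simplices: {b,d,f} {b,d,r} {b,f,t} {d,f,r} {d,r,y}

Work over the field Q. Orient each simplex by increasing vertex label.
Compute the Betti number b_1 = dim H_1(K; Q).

n_0=7 n_1=16 n_2=5  [Q]
∂1: piv[bd,bf,br,bt,bu,by] rk=6  ker:df,dr,du,dy,fr,ft,fu,ru,ry,uy
∂2: piv[bdf,bdr,bft,dfr,dry] rk=5
b_1=(16−6)−5=5

b_1=5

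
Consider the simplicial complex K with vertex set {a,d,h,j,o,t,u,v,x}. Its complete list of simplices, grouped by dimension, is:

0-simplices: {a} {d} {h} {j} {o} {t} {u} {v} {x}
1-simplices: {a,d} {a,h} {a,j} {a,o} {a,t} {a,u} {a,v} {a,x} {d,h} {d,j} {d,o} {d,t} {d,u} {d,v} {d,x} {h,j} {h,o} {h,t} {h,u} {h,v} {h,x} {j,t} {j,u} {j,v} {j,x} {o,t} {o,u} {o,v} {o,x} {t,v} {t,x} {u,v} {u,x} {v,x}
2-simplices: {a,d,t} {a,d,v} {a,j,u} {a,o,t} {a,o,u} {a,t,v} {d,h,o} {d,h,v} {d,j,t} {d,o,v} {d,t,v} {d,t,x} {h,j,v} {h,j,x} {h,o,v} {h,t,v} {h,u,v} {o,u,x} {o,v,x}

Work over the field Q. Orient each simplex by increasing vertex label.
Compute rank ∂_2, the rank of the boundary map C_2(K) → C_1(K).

rank∂_2=17

n_0=9 n_1=34 n_2=19  [Q]
∂1: piv[ad,ah,aj,ao,at,au,av,ax] rk=8  ker:dh,dj,do,dt,du,dv,dx,hj,ho,ht,hu,hv,hx,jt,ju,jv,jx,ot,ou,ov,ox,tv,tx,uv,ux,vx
∂2: piv[adt,adv,aju,aot,aou,atv,dho,dhv,djt,dov,dtx,hjv,hjx,htv,huv,oux,ovx] rk=17  ker:dtv,hov
rk∂_2=17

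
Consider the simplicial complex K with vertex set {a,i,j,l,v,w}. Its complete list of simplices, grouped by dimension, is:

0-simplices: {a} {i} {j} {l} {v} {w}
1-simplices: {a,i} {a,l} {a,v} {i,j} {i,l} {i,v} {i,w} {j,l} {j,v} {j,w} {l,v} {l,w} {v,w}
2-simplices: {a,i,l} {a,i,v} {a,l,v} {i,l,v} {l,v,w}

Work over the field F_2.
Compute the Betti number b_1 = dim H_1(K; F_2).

n_0=6 n_1=13 n_2=5  [Z2]
∂1: piv[ai,al,av,ij,iw] rk=5  ker:il,iv,jl,jv,jw,lv,lw,vw
∂2: piv[ail,aiv,alv,lvw] rk=4  ker:ilv
b_1=(13−5)−4=4

b_1=4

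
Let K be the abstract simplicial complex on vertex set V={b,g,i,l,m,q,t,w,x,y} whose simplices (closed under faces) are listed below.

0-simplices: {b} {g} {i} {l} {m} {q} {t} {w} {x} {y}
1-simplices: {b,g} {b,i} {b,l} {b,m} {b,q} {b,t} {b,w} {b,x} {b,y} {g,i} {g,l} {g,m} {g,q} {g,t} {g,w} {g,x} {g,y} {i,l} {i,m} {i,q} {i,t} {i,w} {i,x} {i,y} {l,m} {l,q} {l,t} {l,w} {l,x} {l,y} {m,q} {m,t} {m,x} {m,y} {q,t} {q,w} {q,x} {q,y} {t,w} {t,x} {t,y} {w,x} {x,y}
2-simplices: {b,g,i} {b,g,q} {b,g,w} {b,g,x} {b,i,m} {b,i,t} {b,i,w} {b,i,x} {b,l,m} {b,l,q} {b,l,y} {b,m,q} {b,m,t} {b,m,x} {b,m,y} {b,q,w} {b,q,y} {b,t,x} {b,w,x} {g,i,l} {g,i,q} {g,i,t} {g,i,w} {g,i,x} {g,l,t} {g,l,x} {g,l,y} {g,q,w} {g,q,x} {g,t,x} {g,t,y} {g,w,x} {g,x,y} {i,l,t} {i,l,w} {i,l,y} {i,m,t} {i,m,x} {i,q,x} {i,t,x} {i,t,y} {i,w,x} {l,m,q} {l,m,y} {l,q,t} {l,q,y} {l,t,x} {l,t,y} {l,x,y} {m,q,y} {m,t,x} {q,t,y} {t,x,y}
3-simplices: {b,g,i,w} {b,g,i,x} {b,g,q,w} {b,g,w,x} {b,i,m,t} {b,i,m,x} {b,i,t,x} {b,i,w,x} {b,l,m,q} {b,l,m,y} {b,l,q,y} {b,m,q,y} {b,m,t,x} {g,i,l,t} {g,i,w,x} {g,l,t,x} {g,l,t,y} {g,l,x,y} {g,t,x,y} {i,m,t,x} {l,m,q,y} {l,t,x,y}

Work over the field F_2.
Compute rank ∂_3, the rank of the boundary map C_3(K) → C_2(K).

n_0=10 n_1=43 n_2=53 n_3=22  [Z2]
∂1: piv[bg,bi,bl,bm,bq,bt,bw,bx,by] rk=9  ker:gi,gl,gm,gq,gt,gw,gx,gy,il,im,iq,it,iw,ix,iy,lm,lq,lt,lw,lx,ly,mq,mt,mx,my,qt,qw,qx,qy,tw,tx,ty,wx,xy
∂2: piv[bgi,bgq,bgw,bgx,bim,bit,biw,bix,blm,blq,bly,bmq,bmt,bmx,bmy,bqw,bqy,btx,bwx,gil,giq,git,glt,glx,gly,gqx,gty,gxy,ilw,ily,lqt] rk=31  ker:giw,gix,gqw,gtx,gwx,ilt,imt,imx,iqx,itx,ity,iwx,lmq,lmy,lqy,ltx,lty,lxy,mqy,mtx,qty,txy
∂3: piv[bgiw,bgix,bgqw,bgwx,bimt,bimx,bitx,biwx,blmq,blmy,blqy,bmqy,bmtx,gilt,gltx,glty,glxy,gtxy] rk=18  ker:giwx,imtx,lmqy,ltxy
rk∂_3=18

rank∂_3=18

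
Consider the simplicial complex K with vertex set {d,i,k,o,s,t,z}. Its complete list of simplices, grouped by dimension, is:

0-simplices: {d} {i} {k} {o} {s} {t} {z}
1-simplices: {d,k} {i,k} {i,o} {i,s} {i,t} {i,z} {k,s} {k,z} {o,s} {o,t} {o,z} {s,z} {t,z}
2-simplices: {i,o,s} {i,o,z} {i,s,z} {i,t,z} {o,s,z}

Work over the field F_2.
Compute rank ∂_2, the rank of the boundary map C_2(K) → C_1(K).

n_0=7 n_1=13 n_2=5  [Z2]
∂1: piv[dk,ik,io,is,it,iz] rk=6  ker:ks,kz,os,ot,oz,sz,tz
∂2: piv[ios,ioz,isz,itz] rk=4  ker:osz
rk∂_2=4

rank∂_2=4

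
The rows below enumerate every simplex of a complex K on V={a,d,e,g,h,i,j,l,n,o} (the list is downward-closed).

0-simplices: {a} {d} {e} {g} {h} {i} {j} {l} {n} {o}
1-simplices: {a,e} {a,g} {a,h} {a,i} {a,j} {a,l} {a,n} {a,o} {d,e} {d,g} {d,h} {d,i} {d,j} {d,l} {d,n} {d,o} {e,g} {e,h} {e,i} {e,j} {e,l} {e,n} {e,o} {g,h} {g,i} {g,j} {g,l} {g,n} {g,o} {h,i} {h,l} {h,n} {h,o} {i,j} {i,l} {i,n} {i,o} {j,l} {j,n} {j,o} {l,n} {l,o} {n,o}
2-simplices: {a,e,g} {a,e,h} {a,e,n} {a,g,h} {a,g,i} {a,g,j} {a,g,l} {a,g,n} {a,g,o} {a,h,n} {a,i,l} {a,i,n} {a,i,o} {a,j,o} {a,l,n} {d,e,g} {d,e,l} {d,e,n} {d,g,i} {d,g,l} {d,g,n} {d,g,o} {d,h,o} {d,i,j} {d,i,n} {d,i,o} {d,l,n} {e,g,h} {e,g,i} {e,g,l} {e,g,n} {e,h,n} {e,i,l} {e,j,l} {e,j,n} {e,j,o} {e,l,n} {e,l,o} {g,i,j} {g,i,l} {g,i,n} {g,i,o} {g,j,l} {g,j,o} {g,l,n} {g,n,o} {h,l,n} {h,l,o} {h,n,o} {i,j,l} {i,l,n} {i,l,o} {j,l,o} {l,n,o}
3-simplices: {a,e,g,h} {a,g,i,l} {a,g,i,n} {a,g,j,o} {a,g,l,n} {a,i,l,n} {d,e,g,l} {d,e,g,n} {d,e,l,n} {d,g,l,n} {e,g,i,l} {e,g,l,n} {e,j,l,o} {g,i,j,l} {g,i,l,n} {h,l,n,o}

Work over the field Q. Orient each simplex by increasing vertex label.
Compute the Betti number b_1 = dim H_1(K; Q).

n_0=10 n_1=43 n_2=54 n_3=16  [Q]
∂1: piv[ae,ag,ah,ai,aj,al,an,ao,de] rk=9  ker:dg,dh,di,dj,dl,dn,do,eg,eh,ei,ej,el,en,eo,gh,gi,gj,gl,gn,go,hi,hl,hn,ho,ij,il,in,io,jl,jn,jo,ln,lo,no
∂2: piv[aeg,aeh,aen,agh,agi,agj,agl,agn,ago,ahn,ail,ain,aio,ajo,aln,deg,del,den,dgi,dgl,dgo,dho,dij,egi,ejl,ejn,ejo,elo,gij,gjl,gno,hln,hlo] rk=33  ker:dgn,din,dio,dln,egh,egl,egn,ehn,eil,eln,gil,gin,gio,gjo,gln,hno,ijl,iln,ilo,jlo,lno
∂3: piv[aegh,agil,agin,agjo,agln,ailn,degl,degn,deln,dgln,egil,ejlo,gijl,hlno] rk=14  ker:egln,giln
b_1=(43−9)−33=1

b_1=1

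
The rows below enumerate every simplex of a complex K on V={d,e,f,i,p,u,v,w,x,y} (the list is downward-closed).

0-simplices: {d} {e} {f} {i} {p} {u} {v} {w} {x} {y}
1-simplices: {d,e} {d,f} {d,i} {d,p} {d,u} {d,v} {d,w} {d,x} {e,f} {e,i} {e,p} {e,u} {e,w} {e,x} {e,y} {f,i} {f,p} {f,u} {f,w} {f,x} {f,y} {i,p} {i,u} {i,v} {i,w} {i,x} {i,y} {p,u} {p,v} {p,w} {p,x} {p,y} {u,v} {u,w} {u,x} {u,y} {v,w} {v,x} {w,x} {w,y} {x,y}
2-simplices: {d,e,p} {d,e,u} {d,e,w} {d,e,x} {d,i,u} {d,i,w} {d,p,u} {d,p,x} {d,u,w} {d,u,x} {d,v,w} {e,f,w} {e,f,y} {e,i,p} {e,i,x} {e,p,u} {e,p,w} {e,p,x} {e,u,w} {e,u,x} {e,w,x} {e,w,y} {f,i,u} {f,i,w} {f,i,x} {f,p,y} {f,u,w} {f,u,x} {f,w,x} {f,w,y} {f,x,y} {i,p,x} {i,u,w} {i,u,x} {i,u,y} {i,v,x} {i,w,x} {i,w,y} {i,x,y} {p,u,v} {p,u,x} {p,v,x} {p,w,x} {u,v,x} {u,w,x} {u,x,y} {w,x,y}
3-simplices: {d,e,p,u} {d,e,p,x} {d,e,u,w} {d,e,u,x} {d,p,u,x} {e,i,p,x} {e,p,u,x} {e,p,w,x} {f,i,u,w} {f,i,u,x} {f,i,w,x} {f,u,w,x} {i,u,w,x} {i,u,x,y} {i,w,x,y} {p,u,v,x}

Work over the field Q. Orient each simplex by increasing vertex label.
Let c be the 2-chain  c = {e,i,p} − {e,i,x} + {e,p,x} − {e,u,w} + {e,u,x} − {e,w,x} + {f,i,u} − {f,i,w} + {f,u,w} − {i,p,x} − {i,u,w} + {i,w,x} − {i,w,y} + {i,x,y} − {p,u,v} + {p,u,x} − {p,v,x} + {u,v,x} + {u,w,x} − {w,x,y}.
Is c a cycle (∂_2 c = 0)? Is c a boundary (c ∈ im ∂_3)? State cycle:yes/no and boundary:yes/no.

n_0=10 n_1=41 n_2=47 n_3=16  [Q]
∂1: piv[de,df,di,dp,du,dv,dw,dx,ey] rk=9  ker:ef,ei,ep,eu,ew,ex,fi,fp,fu,fw,fx,fy,ip,iu,iv,iw,ix,iy,pu,pv,pw,px,py,uv,uw,ux,uy,vw,vx,wx,wy,xy
∂2: piv[dep,deu,dew,dex,diu,diw,dpu,dpx,duw,dux,dvw,efw,efy,eip,eix,epw,ewx,ewy,fiu,fiw,fix,fpy,fux,fxy,iuy,ivx,iwy,puv,pvx] rk=29  ker:epu,epx,euw,eux,fuw,fwx,fwy,ipx,iuw,iux,iwx,ixy,pux,pwx,uvx,uwx,uxy,wxy
∂3: piv[depu,depx,deuw,deux,dpux,eipx,epwx,fiuw,fiux,fiwx,fuwx,iuxy,iwxy,puvx] rk=14  ker:epux,iuwx
∂2c = 0
c vs im∂3: residual ≠ 0 ⇒ not boundary

cycle:yes boundary:no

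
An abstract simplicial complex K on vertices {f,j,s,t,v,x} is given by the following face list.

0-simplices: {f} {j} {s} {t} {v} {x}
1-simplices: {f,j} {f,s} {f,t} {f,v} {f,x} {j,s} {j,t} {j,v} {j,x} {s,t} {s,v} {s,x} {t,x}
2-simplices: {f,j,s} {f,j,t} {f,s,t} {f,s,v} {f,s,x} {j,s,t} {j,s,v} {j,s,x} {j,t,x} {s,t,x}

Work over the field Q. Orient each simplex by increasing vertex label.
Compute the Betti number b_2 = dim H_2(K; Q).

n_0=6 n_1=13 n_2=10  [Q]
∂1: piv[fj,fs,ft,fv,fx] rk=5  ker:js,jt,jv,jx,st,sv,sx,tx
∂2: piv[fjs,fjt,fst,fsv,fsx,jsv,jsx,jtx] rk=8  ker:jst,stx
b_2=(10−8)−0=2

b_2=2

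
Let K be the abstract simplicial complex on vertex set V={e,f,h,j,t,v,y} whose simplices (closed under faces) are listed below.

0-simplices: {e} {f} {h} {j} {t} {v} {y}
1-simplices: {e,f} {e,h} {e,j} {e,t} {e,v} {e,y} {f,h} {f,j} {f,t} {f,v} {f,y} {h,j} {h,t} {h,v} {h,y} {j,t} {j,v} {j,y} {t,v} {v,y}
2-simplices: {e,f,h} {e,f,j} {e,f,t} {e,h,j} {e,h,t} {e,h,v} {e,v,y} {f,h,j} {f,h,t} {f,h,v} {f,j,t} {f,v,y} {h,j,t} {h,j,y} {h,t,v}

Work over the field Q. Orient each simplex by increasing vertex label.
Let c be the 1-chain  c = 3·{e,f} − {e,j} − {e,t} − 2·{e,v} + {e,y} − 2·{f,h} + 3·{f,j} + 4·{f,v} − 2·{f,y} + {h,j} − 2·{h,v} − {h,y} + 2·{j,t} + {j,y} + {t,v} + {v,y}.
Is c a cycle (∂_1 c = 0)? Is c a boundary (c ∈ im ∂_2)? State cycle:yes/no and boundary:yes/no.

cycle:yes boundary:yes

n_0=7 n_1=20 n_2=15  [Q]
∂1: piv[ef,eh,ej,et,ev,ey] rk=6  ker:fh,fj,ft,fv,fy,hj,ht,hv,hy,jt,jv,jy,tv,vy
∂2: piv[efh,efj,eft,ehj,eht,ehv,evy,fhv,fjt,fvy,hjy,htv] rk=12  ker:fhj,fht,hjt
∂1c = 0
c vs im∂2: reduces to 0 ⇒ boundary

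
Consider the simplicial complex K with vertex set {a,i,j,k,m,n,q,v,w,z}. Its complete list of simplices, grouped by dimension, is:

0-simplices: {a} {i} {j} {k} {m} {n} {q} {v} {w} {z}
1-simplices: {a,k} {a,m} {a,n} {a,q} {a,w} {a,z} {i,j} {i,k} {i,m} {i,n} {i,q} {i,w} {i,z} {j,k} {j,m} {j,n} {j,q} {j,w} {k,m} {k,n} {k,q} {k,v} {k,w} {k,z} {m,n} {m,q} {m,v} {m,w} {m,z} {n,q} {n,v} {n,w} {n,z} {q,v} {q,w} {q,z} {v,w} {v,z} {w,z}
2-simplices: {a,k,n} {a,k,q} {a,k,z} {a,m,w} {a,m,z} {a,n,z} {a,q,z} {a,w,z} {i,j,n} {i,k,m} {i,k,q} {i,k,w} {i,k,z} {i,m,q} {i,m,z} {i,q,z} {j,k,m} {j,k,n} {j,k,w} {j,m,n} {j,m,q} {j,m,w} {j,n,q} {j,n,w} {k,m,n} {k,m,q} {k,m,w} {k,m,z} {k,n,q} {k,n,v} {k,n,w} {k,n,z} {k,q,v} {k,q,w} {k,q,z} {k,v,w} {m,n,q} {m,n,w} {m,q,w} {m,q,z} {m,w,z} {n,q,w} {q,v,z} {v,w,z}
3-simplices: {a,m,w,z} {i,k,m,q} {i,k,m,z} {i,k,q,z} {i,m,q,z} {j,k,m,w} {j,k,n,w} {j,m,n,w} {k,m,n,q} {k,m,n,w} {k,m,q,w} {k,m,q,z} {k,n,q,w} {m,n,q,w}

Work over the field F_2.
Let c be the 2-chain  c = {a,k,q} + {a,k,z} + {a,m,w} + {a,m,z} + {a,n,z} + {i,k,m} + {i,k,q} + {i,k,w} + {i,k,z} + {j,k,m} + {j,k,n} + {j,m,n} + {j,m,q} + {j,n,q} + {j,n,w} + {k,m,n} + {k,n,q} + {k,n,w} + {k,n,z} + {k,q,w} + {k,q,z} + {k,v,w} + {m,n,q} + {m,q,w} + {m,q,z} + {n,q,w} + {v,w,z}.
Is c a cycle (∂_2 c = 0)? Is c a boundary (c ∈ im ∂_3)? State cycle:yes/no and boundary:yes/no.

cycle:no boundary:no

n_0=10 n_1=39 n_2=44 n_3=14  [Z2]
∂1: piv[ak,am,an,aq,aw,az,ij,ik,kv] rk=9  ker:im,in,iq,iw,iz,jk,jm,jn,jq,jw,km,kn,kq,kw,kz,mn,mq,mv,mw,mz,nq,nv,nw,nz,qv,qw,qz,vw,vz,wz
∂2: piv[akn,akq,akz,amw,amz,anz,aqz,awz,ijn,ikm,ikq,ikw,ikz,imq,imz,jkm,jkn,jkw,jmn,jmq,jmw,jnq,jnw,knv,kqv,kqw,kvw,qvz] rk=28  ker:iqz,kmn,kmq,kmw,kmz,knq,knw,knz,kqz,mnq,mnw,mqw,mqz,mwz,nqw,vwz
∂3: piv[amwz,ikmq,ikmz,ikqz,imqz,jkmw,jknw,jmnw,kmnq,kmnw,kmqw,knqw] rk=12  ker:kmqz,mnqw
∂2c = {a,n} + {a,q} + {a,w} + {a,z} + {i,m} + {i,q} + {i,w} + {i,z} + {j,m} + {j,w} + {k,m} + {k,n} + {k,q} + {k,v} + {m,n} + {n,w} + {q,w} + {v,z} + {w,z}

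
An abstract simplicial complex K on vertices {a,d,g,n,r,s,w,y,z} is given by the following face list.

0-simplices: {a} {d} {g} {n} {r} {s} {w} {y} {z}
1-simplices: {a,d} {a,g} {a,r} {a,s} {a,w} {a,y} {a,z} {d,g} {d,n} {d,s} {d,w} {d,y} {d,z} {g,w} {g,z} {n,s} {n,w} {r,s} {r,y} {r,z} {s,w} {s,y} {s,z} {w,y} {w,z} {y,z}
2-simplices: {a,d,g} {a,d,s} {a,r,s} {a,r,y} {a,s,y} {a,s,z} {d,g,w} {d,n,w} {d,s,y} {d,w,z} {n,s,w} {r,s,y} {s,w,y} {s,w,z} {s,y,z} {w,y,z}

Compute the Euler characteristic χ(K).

χ(K)=-1

n_0=9 n_1=26 n_2=16
χ=+9−26+16=-1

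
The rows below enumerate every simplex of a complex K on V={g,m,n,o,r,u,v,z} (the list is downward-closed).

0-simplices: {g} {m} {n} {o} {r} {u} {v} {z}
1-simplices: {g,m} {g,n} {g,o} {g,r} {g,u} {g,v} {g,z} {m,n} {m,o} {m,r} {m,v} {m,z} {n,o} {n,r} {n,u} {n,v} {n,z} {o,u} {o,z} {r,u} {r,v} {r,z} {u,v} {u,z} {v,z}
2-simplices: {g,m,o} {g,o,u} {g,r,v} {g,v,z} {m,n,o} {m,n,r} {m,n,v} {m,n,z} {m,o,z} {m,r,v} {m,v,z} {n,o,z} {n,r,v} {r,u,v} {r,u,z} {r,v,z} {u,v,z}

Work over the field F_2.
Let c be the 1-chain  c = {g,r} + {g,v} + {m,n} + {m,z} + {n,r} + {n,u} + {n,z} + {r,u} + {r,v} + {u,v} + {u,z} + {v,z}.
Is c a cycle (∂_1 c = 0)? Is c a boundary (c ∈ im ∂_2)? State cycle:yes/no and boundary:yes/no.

n_0=8 n_1=25 n_2=17  [Z2]
∂1: piv[gm,gn,go,gr,gu,gv,gz] rk=7  ker:mn,mo,mr,mv,mz,no,nr,nu,nv,nz,ou,oz,ru,rv,rz,uv,uz,vz
∂2: piv[gmo,gou,grv,gvz,mno,mnr,mnv,mnz,moz,mrv,mvz,ruv,ruz,rvz] rk=14  ker:noz,nrv,uvz
∂1c = 0
c vs im∂2: residual ≠ 0 ⇒ not boundary

cycle:yes boundary:no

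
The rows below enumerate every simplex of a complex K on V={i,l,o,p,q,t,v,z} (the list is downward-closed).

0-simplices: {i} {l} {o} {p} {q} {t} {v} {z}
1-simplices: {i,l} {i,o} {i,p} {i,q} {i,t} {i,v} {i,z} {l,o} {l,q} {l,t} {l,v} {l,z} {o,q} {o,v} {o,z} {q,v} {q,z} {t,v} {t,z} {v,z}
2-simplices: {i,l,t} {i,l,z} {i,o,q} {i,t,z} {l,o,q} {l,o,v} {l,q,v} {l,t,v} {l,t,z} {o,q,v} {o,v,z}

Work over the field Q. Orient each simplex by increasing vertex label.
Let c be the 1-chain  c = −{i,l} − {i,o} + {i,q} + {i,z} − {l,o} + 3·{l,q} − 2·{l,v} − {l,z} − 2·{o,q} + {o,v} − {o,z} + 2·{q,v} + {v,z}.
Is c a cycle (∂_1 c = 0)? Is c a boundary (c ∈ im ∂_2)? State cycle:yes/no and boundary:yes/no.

cycle:yes boundary:yes

n_0=8 n_1=20 n_2=11  [Q]
∂1: piv[il,io,ip,iq,it,iv,iz] rk=7  ker:lo,lq,lt,lv,lz,oq,ov,oz,qv,qz,tv,tz,vz
∂2: piv[ilt,ilz,ioq,itz,loq,lov,lqv,ltv,ovz] rk=9  ker:ltz,oqv
∂1c = 0
c vs im∂2: reduces to 0 ⇒ boundary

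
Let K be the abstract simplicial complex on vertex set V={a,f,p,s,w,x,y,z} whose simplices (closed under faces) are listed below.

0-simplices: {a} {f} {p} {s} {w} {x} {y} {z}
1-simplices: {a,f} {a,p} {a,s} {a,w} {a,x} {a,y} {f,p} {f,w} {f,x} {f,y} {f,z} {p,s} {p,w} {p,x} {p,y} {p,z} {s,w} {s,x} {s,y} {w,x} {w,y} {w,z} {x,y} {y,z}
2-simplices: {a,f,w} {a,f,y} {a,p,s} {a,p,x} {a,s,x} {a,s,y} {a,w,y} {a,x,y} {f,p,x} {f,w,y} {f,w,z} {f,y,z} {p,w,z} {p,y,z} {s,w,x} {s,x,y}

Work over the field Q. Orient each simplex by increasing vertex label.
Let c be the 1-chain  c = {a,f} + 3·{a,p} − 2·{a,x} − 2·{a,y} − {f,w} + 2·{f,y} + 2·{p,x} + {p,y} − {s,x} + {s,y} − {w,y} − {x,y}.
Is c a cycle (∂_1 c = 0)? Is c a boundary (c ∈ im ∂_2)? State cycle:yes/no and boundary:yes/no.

n_0=8 n_1=24 n_2=16  [Q]
∂1: piv[af,ap,as,aw,ax,ay,fz] rk=7  ker:fp,fw,fx,fy,ps,pw,px,py,pz,sw,sx,sy,wx,wy,wz,xy,yz
∂2: piv[afw,afy,aps,apx,asx,asy,awy,axy,fpx,fwz,fyz,pwz,pyz,swx] rk=14  ker:fwy,sxy
∂1c = 0
c vs im∂2: residual ≠ 0 ⇒ not boundary

cycle:yes boundary:no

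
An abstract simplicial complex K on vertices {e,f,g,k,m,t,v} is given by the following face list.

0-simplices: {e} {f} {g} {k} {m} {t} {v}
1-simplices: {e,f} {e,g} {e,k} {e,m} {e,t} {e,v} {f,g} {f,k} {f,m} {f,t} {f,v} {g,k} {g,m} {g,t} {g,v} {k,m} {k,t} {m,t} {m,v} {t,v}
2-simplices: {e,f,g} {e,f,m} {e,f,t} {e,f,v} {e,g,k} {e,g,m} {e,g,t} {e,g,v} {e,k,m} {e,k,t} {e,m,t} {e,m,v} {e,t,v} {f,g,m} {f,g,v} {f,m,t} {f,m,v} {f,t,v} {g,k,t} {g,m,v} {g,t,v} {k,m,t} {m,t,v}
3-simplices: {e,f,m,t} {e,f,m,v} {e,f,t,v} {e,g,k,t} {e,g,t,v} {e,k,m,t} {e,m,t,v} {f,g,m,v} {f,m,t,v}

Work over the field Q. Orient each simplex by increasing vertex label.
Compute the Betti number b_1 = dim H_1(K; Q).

b_1=1

n_0=7 n_1=20 n_2=23 n_3=9  [Q]
∂1: piv[ef,eg,ek,em,et,ev] rk=6  ker:fg,fk,fm,ft,fv,gk,gm,gt,gv,km,kt,mt,mv,tv
∂2: piv[efg,efm,eft,efv,egk,egm,egt,egv,ekm,ekt,emt,emv,etv] rk=13  ker:fgm,fgv,fmt,fmv,ftv,gkt,gmv,gtv,kmt,mtv
∂3: piv[efmt,efmv,eftv,egkt,egtv,ekmt,emtv,fgmv] rk=8  ker:fmtv
b_1=(20−6)−13=1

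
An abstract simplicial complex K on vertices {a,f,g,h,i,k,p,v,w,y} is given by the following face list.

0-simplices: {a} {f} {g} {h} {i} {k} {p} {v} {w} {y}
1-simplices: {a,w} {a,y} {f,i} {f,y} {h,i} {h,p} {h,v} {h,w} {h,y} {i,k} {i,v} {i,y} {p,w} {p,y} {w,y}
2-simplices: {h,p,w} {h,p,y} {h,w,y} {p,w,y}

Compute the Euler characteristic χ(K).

n_0=10 n_1=15 n_2=4
χ=+10−15+4=-1

χ(K)=-1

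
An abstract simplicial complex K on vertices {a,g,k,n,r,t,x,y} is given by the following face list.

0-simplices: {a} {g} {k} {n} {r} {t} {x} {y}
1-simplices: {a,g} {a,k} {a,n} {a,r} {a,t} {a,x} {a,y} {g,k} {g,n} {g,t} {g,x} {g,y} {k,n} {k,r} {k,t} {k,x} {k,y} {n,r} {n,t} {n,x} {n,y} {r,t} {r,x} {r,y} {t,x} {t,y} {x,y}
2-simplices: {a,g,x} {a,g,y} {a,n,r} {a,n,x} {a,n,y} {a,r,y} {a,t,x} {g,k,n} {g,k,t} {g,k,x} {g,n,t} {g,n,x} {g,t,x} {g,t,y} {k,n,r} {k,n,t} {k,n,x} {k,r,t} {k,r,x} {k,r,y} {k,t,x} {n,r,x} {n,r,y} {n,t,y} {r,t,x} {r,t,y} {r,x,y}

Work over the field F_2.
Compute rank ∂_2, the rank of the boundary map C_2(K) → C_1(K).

n_0=8 n_1=27 n_2=27  [Z2]
∂1: piv[ag,ak,an,ar,at,ax,ay] rk=7  ker:gk,gn,gt,gx,gy,kn,kr,kt,kx,ky,nr,nt,nx,ny,rt,rx,ry,tx,ty,xy
∂2: piv[agx,agy,anr,anx,any,ary,atx,gkn,gkt,gkx,gnt,gnx,gtx,gty,knr,krt,krx,kry,rxy] rk=19  ker:knt,knx,ktx,nrx,nry,nty,rtx,rty
rk∂_2=19

rank∂_2=19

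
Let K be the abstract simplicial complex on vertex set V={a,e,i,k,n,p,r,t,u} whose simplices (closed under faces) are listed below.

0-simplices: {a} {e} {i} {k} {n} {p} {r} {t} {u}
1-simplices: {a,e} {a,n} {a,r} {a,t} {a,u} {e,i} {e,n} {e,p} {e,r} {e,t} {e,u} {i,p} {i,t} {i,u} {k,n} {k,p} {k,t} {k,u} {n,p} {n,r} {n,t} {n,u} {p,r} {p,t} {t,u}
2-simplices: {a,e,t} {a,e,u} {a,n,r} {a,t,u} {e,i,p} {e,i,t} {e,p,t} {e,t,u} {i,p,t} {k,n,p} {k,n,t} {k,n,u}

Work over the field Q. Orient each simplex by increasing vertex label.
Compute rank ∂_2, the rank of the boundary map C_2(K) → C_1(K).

rank∂_2=10

n_0=9 n_1=25 n_2=12  [Q]
∂1: piv[ae,an,ar,at,au,ei,ep,kn] rk=8  ker:en,er,et,eu,ip,it,iu,kp,kt,ku,np,nr,nt,nu,pr,pt,tu
∂2: piv[aet,aeu,anr,atu,eip,eit,ept,knp,knt,knu] rk=10  ker:etu,ipt
rk∂_2=10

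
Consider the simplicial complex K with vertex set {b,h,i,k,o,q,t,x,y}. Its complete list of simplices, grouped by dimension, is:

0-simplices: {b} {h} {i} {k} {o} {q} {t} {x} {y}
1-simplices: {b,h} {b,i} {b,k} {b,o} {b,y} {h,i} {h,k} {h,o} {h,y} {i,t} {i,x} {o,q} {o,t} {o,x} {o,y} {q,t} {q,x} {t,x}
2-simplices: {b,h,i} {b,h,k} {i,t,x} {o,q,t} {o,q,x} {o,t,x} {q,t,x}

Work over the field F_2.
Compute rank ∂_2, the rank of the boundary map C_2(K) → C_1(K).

n_0=9 n_1=18 n_2=7  [Z2]
∂1: piv[bh,bi,bk,bo,by,it,ix,oq] rk=8  ker:hi,hk,ho,hy,ot,ox,oy,qt,qx,tx
∂2: piv[bhi,bhk,itx,oqt,oqx,otx] rk=6  ker:qtx
rk∂_2=6

rank∂_2=6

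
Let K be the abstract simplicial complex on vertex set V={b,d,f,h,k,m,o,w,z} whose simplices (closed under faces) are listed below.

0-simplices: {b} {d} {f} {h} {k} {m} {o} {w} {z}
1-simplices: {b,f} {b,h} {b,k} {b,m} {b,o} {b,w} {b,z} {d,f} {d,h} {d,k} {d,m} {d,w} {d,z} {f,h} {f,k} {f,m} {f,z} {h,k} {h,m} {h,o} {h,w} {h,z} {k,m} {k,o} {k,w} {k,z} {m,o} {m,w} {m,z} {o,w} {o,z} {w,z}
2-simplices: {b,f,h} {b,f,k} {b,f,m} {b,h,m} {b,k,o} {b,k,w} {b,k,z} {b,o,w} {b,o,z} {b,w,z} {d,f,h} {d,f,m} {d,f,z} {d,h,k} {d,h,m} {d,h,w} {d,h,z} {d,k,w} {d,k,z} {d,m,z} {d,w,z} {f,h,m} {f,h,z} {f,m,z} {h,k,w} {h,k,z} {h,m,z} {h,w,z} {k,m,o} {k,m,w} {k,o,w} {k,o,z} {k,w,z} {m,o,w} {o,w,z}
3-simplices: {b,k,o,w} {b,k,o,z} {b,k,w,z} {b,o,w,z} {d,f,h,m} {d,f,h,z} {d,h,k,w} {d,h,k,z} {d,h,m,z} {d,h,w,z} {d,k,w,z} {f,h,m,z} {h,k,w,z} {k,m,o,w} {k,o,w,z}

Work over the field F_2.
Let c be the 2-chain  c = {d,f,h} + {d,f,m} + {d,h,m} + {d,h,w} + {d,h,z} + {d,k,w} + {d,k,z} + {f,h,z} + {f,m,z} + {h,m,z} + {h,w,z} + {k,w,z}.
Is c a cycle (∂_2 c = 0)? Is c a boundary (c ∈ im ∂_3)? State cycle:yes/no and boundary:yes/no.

cycle:yes boundary:yes

n_0=9 n_1=32 n_2=35 n_3=15  [Z2]
∂1: piv[bf,bh,bk,bm,bo,bw,bz,df] rk=8  ker:dh,dk,dm,dw,dz,fh,fk,fm,fz,hk,hm,ho,hw,hz,km,ko,kw,kz,mo,mw,mz,ow,oz,wz
∂2: piv[bfh,bfk,bfm,bhm,bko,bkw,bkz,bow,boz,bwz,dfh,dfm,dfz,dhk,dhw,dhz,dkw,dkz,dmz,kmo,kmw] rk=21  ker:dhm,dwz,fhm,fhz,fmz,hkw,hkz,hmz,hwz,kow,koz,kwz,mow,owz
∂3: piv[bkow,bkoz,bkwz,bowz,dfhm,dfhz,dhkw,dhkz,dhmz,dhwz,dkwz,fhmz,kmow] rk=13  ker:hkwz,kowz
∂2c = 0
c vs im∂3: reduces to 0 ⇒ boundary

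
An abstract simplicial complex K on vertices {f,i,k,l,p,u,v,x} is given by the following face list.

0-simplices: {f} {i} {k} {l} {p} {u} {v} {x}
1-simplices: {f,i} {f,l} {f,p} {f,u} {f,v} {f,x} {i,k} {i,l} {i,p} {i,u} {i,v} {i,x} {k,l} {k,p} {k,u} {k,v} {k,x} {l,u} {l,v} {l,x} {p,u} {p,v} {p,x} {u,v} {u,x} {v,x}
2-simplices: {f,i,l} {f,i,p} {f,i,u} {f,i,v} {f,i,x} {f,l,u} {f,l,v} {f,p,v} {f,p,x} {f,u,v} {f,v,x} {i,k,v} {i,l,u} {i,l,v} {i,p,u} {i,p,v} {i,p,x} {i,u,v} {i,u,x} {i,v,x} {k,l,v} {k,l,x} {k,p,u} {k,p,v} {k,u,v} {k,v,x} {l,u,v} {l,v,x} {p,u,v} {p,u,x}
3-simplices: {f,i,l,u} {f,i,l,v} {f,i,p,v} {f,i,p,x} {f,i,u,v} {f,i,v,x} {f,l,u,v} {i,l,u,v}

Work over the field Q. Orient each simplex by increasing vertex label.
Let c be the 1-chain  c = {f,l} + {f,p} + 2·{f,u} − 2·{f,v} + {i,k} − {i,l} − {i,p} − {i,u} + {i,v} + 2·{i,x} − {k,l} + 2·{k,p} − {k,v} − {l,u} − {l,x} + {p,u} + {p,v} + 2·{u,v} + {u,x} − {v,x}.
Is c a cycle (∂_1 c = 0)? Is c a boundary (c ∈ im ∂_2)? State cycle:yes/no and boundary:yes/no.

cycle:no boundary:no

n_0=8 n_1=26 n_2=30 n_3=8  [Q]
∂1: piv[fi,fl,fp,fu,fv,fx,ik] rk=7  ker:il,ip,iu,iv,ix,kl,kp,ku,kv,kx,lu,lv,lx,pu,pv,px,uv,ux,vx
∂2: piv[fil,fip,fiu,fiv,fix,flu,flv,fpv,fpx,fuv,fvx,ikv,ipu,iux,klv,klx,kpu,kpv,kvx] rk=19  ker:ilu,ilv,ipv,ipx,iuv,ivx,kuv,luv,lvx,puv,pux
∂3: piv[filu,filv,fipv,fipx,fiuv,fivx,fluv] rk=7  ker:iluv
∂1c = −2·{f} − {i} + {k} + {l} − 2·{u} + 2·{v} + {x}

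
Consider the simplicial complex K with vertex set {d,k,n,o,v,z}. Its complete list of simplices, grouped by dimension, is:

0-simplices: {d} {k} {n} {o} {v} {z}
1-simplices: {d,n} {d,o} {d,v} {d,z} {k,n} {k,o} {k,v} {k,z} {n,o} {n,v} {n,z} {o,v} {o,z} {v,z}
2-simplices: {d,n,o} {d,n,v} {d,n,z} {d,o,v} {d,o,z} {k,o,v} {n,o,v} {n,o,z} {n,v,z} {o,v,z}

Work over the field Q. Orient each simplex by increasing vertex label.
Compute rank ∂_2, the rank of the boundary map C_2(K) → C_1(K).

n_0=6 n_1=14 n_2=10  [Q]
∂1: piv[dn,do,dv,dz,kn] rk=5  ker:ko,kv,kz,no,nv,nz,ov,oz,vz
∂2: piv[dno,dnv,dnz,dov,doz,kov,nvz] rk=7  ker:nov,noz,ovz
rk∂_2=7

rank∂_2=7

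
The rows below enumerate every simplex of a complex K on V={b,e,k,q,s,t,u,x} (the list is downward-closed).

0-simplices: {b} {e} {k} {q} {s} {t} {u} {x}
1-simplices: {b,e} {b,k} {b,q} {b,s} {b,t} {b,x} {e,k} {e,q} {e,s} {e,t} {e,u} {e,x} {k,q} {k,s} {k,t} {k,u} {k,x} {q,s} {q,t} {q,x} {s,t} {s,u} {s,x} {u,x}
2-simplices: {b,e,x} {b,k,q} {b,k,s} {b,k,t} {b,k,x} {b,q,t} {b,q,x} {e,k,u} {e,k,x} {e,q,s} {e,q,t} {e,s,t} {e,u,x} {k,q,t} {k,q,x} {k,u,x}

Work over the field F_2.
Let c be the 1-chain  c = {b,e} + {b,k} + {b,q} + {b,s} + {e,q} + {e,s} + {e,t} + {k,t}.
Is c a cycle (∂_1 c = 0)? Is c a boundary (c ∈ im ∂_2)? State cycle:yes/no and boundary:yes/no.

n_0=8 n_1=24 n_2=16  [Z2]
∂1: piv[be,bk,bq,bs,bt,bx,eu] rk=7  ker:ek,eq,es,et,ex,kq,ks,kt,ku,kx,qs,qt,qx,st,su,sx,ux
∂2: piv[bex,bkq,bks,bkt,bkx,bqt,bqx,eku,ekx,eqs,eqt,est,eux] rk=13  ker:kqt,kqx,kux
∂1c = 0
c vs im∂2: residual ≠ 0 ⇒ not boundary

cycle:yes boundary:no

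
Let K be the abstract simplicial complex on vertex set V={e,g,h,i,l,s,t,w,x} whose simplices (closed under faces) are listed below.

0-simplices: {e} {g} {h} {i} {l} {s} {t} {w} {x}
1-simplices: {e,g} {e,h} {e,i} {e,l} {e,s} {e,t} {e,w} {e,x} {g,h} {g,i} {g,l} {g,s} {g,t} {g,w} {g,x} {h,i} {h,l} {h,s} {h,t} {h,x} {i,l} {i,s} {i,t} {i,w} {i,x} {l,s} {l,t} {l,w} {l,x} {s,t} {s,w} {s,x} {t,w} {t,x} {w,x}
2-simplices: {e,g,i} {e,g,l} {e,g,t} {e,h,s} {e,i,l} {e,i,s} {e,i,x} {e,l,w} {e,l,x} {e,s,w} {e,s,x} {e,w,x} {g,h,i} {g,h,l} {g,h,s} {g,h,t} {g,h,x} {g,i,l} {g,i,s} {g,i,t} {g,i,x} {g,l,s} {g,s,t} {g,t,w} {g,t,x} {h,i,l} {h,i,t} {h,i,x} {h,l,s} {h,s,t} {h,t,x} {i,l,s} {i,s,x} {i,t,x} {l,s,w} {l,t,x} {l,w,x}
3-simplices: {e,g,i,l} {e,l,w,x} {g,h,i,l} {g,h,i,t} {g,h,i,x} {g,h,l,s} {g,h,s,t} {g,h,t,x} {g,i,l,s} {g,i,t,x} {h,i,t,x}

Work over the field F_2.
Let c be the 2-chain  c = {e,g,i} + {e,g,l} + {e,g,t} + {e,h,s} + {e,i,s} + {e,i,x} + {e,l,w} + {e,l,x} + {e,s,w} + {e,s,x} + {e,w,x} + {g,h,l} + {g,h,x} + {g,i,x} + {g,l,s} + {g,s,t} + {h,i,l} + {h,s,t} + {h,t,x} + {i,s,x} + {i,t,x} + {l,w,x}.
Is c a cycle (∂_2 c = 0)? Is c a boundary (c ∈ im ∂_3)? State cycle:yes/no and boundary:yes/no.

n_0=9 n_1=35 n_2=37 n_3=11  [Z2]
∂1: piv[eg,eh,ei,el,es,et,ew,ex] rk=8  ker:gh,gi,gl,gs,gt,gw,gx,hi,hl,hs,ht,hx,il,is,it,iw,ix,ls,lt,lw,lx,st,sw,sx,tw,tx,wx
∂2: piv[egi,egl,egt,ehs,eil,eis,eix,elw,elx,esw,esx,ewx,ghi,ghl,ghs,ght,ghx,gis,git,gix,gls,gst,gtw,gtx,ltx] rk=25  ker:gil,hil,hit,hix,hls,hst,htx,ils,isx,itx,lsw,lwx
∂3: piv[egil,elwx,ghil,ghit,ghix,ghls,ghst,ghtx,gils,gitx] rk=10  ker:hitx
∂2c = {e,g} + {e,h} + {e,i} + {e,l} + {e,t} + {e,w} + {g,l} + {h,i} + {i,l} + {i,t} + {l,s} + {s,w}

cycle:no boundary:no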